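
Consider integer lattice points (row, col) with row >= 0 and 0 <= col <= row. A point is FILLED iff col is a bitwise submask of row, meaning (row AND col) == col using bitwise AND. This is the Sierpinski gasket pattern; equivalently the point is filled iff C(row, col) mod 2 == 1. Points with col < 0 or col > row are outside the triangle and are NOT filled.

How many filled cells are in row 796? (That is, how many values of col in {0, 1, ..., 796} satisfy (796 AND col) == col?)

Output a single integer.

796 in binary = 1100011100
popcount(796) = number of 1-bits in 1100011100 = 5
A col c satisfies (796 AND c) == c iff every set bit of c is also set in 796; each of the 5 set bits of 796 can independently be on or off in c.
count = 2^5 = 32

Answer: 32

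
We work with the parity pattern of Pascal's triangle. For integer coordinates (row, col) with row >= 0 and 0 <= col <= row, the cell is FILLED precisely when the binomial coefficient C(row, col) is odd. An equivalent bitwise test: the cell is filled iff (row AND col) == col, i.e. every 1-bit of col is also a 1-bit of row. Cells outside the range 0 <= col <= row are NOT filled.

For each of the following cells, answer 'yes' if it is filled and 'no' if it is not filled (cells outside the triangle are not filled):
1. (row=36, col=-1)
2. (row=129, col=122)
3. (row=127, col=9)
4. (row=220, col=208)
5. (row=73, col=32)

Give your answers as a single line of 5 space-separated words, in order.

Answer: no no yes yes no

Derivation:
(36,-1): col outside [0, 36] -> not filled
(129,122): row=0b10000001, col=0b1111010, row AND col = 0b0 = 0; 0 != 122 -> empty
(127,9): row=0b1111111, col=0b1001, row AND col = 0b1001 = 9; 9 == 9 -> filled
(220,208): row=0b11011100, col=0b11010000, row AND col = 0b11010000 = 208; 208 == 208 -> filled
(73,32): row=0b1001001, col=0b100000, row AND col = 0b0 = 0; 0 != 32 -> empty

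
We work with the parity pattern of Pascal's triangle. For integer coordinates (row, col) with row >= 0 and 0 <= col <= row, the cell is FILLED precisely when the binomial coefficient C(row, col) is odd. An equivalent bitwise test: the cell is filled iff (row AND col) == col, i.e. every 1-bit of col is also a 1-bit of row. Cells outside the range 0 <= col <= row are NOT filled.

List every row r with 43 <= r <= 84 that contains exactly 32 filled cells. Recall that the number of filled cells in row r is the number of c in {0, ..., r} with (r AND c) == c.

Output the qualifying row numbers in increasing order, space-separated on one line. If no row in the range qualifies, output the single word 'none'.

Answer: 47 55 59 61 62 79

Derivation:
Row r has 2^popcount(r) filled cells, so we need popcount(r) = log2(32) = 5.
Scan r = 43..84 and keep those with exactly 5 one-bits:
r=43=101011 popcount=4 -> skip
r=44=101100 popcount=3 -> skip
r=45=101101 popcount=4 -> skip
r=46=101110 popcount=4 -> skip
r=47=101111 popcount=5 -> KEEP
r=48=110000 popcount=2 -> skip
r=49=110001 popcount=3 -> skip
r=50=110010 popcount=3 -> skip
r=51=110011 popcount=4 -> skip
r=52=110100 popcount=3 -> skip
r=53=110101 popcount=4 -> skip
r=54=110110 popcount=4 -> skip
r=55=110111 popcount=5 -> KEEP
r=56=111000 popcount=3 -> skip
r=57=111001 popcount=4 -> skip
r=58=111010 popcount=4 -> skip
r=59=111011 popcount=5 -> KEEP
r=60=111100 popcount=4 -> skip
r=61=111101 popcount=5 -> KEEP
r=62=111110 popcount=5 -> KEEP
r=63=111111 popcount=6 -> skip
r=64=1000000 popcount=1 -> skip
r=65=1000001 popcount=2 -> skip
r=66=1000010 popcount=2 -> skip
r=67=1000011 popcount=3 -> skip
r=68=1000100 popcount=2 -> skip
r=69=1000101 popcount=3 -> skip
r=70=1000110 popcount=3 -> skip
r=71=1000111 popcount=4 -> skip
r=72=1001000 popcount=2 -> skip
r=73=1001001 popcount=3 -> skip
r=74=1001010 popcount=3 -> skip
r=75=1001011 popcount=4 -> skip
r=76=1001100 popcount=3 -> skip
r=77=1001101 popcount=4 -> skip
r=78=1001110 popcount=4 -> skip
r=79=1001111 popcount=5 -> KEEP
r=80=1010000 popcount=2 -> skip
r=81=1010001 popcount=3 -> skip
r=82=1010010 popcount=3 -> skip
r=83=1010011 popcount=4 -> skip
r=84=1010100 popcount=3 -> skip
Kept rows: 47 55 59 61 62 79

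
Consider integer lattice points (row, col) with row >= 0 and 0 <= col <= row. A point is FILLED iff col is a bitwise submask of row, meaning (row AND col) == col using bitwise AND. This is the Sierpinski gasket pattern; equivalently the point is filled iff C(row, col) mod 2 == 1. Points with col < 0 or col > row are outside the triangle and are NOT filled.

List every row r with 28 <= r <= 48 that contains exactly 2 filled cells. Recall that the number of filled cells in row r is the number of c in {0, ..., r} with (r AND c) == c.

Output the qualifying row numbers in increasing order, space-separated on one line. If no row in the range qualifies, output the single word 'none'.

Row r has 2^popcount(r) filled cells, so we need popcount(r) = log2(2) = 1.
Scan r = 28..48 and keep those with exactly 1 one-bits:
r=28=11100 popcount=3 -> skip
r=29=11101 popcount=4 -> skip
r=30=11110 popcount=4 -> skip
r=31=11111 popcount=5 -> skip
r=32=100000 popcount=1 -> KEEP
r=33=100001 popcount=2 -> skip
r=34=100010 popcount=2 -> skip
r=35=100011 popcount=3 -> skip
r=36=100100 popcount=2 -> skip
r=37=100101 popcount=3 -> skip
r=38=100110 popcount=3 -> skip
r=39=100111 popcount=4 -> skip
r=40=101000 popcount=2 -> skip
r=41=101001 popcount=3 -> skip
r=42=101010 popcount=3 -> skip
r=43=101011 popcount=4 -> skip
r=44=101100 popcount=3 -> skip
r=45=101101 popcount=4 -> skip
r=46=101110 popcount=4 -> skip
r=47=101111 popcount=5 -> skip
r=48=110000 popcount=2 -> skip
Kept rows: 32

Answer: 32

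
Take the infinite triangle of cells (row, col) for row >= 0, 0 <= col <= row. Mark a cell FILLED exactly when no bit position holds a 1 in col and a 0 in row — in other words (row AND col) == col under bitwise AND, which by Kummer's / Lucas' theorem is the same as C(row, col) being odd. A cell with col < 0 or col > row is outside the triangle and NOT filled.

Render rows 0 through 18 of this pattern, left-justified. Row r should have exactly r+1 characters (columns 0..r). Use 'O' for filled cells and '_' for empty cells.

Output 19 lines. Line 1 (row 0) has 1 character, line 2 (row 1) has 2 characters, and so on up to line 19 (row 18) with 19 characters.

Answer: O
OO
O_O
OOOO
O___O
OO__OO
O_O_O_O
OOOOOOOO
O_______O
OO______OO
O_O_____O_O
OOOO____OOOO
O___O___O___O
OO__OO__OO__OO
O_O_O_O_O_O_O_O
OOOOOOOOOOOOOOOO
O_______________O
OO______________OO
O_O_____________O_O

Derivation:
r0=0: O
r1=1: OO
r2=10: O_O
r3=11: OOOO
r4=100: O___O
r5=101: OO__OO
r6=110: O_O_O_O
r7=111: OOOOOOOO
r8=1000: O_______O
r9=1001: OO______OO
r10=1010: O_O_____O_O
r11=1011: OOOO____OOOO
r12=1100: O___O___O___O
r13=1101: OO__OO__OO__OO
r14=1110: O_O_O_O_O_O_O_O
r15=1111: OOOOOOOOOOOOOOOO
r16=10000: O_______________O
r17=10001: OO______________OO
r18=10010: O_O_____________O_O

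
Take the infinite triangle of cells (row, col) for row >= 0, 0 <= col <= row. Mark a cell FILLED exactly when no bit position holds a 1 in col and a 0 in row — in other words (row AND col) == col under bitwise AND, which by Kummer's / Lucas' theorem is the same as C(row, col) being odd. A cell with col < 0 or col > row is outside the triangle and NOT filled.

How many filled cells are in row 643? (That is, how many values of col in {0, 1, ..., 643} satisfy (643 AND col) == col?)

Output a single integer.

Answer: 16

Derivation:
643 in binary = 1010000011
popcount(643) = number of 1-bits in 1010000011 = 4
A col c satisfies (643 AND c) == c iff every set bit of c is also set in 643; each of the 4 set bits of 643 can independently be on or off in c.
count = 2^4 = 16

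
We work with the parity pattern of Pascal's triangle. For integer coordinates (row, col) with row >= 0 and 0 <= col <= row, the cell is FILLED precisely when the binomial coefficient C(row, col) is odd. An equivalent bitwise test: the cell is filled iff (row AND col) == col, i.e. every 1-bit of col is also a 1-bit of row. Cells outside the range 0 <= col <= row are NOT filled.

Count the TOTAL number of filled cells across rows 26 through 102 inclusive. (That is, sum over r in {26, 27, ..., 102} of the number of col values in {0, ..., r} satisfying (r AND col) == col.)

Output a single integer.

Answer: 1144

Derivation:
r26=11010 pc3: +8 =8
r27=11011 pc4: +16 =24
r28=11100 pc3: +8 =32
r29=11101 pc4: +16 =48
r30=11110 pc4: +16 =64
r31=11111 pc5: +32 =96
r32=100000 pc1: +2 =98
r33=100001 pc2: +4 =102
r34=100010 pc2: +4 =106
r35=100011 pc3: +8 =114
r36=100100 pc2: +4 =118
r37=100101 pc3: +8 =126
r38=100110 pc3: +8 =134
r39=100111 pc4: +16 =150
r40=101000 pc2: +4 =154
r41=101001 pc3: +8 =162
r42=101010 pc3: +8 =170
r43=101011 pc4: +16 =186
r44=101100 pc3: +8 =194
r45=101101 pc4: +16 =210
r46=101110 pc4: +16 =226
r47=101111 pc5: +32 =258
r48=110000 pc2: +4 =262
r49=110001 pc3: +8 =270
r50=110010 pc3: +8 =278
r51=110011 pc4: +16 =294
r52=110100 pc3: +8 =302
r53=110101 pc4: +16 =318
r54=110110 pc4: +16 =334
r55=110111 pc5: +32 =366
r56=111000 pc3: +8 =374
r57=111001 pc4: +16 =390
r58=111010 pc4: +16 =406
r59=111011 pc5: +32 =438
r60=111100 pc4: +16 =454
r61=111101 pc5: +32 =486
r62=111110 pc5: +32 =518
r63=111111 pc6: +64 =582
r64=1000000 pc1: +2 =584
r65=1000001 pc2: +4 =588
r66=1000010 pc2: +4 =592
r67=1000011 pc3: +8 =600
r68=1000100 pc2: +4 =604
r69=1000101 pc3: +8 =612
r70=1000110 pc3: +8 =620
r71=1000111 pc4: +16 =636
r72=1001000 pc2: +4 =640
r73=1001001 pc3: +8 =648
r74=1001010 pc3: +8 =656
r75=1001011 pc4: +16 =672
r76=1001100 pc3: +8 =680
r77=1001101 pc4: +16 =696
r78=1001110 pc4: +16 =712
r79=1001111 pc5: +32 =744
r80=1010000 pc2: +4 =748
r81=1010001 pc3: +8 =756
r82=1010010 pc3: +8 =764
r83=1010011 pc4: +16 =780
r84=1010100 pc3: +8 =788
r85=1010101 pc4: +16 =804
r86=1010110 pc4: +16 =820
r87=1010111 pc5: +32 =852
r88=1011000 pc3: +8 =860
r89=1011001 pc4: +16 =876
r90=1011010 pc4: +16 =892
r91=1011011 pc5: +32 =924
r92=1011100 pc4: +16 =940
r93=1011101 pc5: +32 =972
r94=1011110 pc5: +32 =1004
r95=1011111 pc6: +64 =1068
r96=1100000 pc2: +4 =1072
r97=1100001 pc3: +8 =1080
r98=1100010 pc3: +8 =1088
r99=1100011 pc4: +16 =1104
r100=1100100 pc3: +8 =1112
r101=1100101 pc4: +16 =1128
r102=1100110 pc4: +16 =1144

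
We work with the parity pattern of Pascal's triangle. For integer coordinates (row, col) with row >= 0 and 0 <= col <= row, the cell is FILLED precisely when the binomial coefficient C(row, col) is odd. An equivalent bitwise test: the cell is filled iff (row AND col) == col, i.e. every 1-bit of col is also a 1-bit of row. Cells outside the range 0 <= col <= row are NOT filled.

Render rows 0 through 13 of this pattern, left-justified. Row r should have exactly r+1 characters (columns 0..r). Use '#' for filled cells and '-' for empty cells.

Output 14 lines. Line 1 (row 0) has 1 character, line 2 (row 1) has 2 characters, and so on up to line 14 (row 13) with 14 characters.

r0=0: #
r1=1: ##
r2=10: #-#
r3=11: ####
r4=100: #---#
r5=101: ##--##
r6=110: #-#-#-#
r7=111: ########
r8=1000: #-------#
r9=1001: ##------##
r10=1010: #-#-----#-#
r11=1011: ####----####
r12=1100: #---#---#---#
r13=1101: ##--##--##--##

Answer: #
##
#-#
####
#---#
##--##
#-#-#-#
########
#-------#
##------##
#-#-----#-#
####----####
#---#---#---#
##--##--##--##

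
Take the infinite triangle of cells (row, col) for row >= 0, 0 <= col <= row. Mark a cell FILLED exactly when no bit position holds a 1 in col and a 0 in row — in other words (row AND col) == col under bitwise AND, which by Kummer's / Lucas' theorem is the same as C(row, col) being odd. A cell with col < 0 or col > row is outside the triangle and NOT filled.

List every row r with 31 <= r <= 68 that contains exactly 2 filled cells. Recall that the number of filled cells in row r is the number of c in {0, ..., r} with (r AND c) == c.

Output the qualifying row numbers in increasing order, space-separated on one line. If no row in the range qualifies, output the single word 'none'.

Row r has 2^popcount(r) filled cells, so we need popcount(r) = log2(2) = 1.
Scan r = 31..68 and keep those with exactly 1 one-bits:
r=31=11111 popcount=5 -> skip
r=32=100000 popcount=1 -> KEEP
r=33=100001 popcount=2 -> skip
r=34=100010 popcount=2 -> skip
r=35=100011 popcount=3 -> skip
r=36=100100 popcount=2 -> skip
r=37=100101 popcount=3 -> skip
r=38=100110 popcount=3 -> skip
r=39=100111 popcount=4 -> skip
r=40=101000 popcount=2 -> skip
r=41=101001 popcount=3 -> skip
r=42=101010 popcount=3 -> skip
r=43=101011 popcount=4 -> skip
r=44=101100 popcount=3 -> skip
r=45=101101 popcount=4 -> skip
r=46=101110 popcount=4 -> skip
r=47=101111 popcount=5 -> skip
r=48=110000 popcount=2 -> skip
r=49=110001 popcount=3 -> skip
r=50=110010 popcount=3 -> skip
r=51=110011 popcount=4 -> skip
r=52=110100 popcount=3 -> skip
r=53=110101 popcount=4 -> skip
r=54=110110 popcount=4 -> skip
r=55=110111 popcount=5 -> skip
r=56=111000 popcount=3 -> skip
r=57=111001 popcount=4 -> skip
r=58=111010 popcount=4 -> skip
r=59=111011 popcount=5 -> skip
r=60=111100 popcount=4 -> skip
r=61=111101 popcount=5 -> skip
r=62=111110 popcount=5 -> skip
r=63=111111 popcount=6 -> skip
r=64=1000000 popcount=1 -> KEEP
r=65=1000001 popcount=2 -> skip
r=66=1000010 popcount=2 -> skip
r=67=1000011 popcount=3 -> skip
r=68=1000100 popcount=2 -> skip
Kept rows: 32 64

Answer: 32 64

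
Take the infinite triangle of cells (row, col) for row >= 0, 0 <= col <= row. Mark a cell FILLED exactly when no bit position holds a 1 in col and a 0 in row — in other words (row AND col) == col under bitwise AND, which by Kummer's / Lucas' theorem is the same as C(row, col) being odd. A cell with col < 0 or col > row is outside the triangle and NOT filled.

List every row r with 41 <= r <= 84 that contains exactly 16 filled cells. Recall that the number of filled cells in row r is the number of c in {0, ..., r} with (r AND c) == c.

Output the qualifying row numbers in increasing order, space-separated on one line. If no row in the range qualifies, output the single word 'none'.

Answer: 43 45 46 51 53 54 57 58 60 71 75 77 78 83

Derivation:
Row r has 2^popcount(r) filled cells, so we need popcount(r) = log2(16) = 4.
Scan r = 41..84 and keep those with exactly 4 one-bits:
r=41=101001 popcount=3 -> skip
r=42=101010 popcount=3 -> skip
r=43=101011 popcount=4 -> KEEP
r=44=101100 popcount=3 -> skip
r=45=101101 popcount=4 -> KEEP
r=46=101110 popcount=4 -> KEEP
r=47=101111 popcount=5 -> skip
r=48=110000 popcount=2 -> skip
r=49=110001 popcount=3 -> skip
r=50=110010 popcount=3 -> skip
r=51=110011 popcount=4 -> KEEP
r=52=110100 popcount=3 -> skip
r=53=110101 popcount=4 -> KEEP
r=54=110110 popcount=4 -> KEEP
r=55=110111 popcount=5 -> skip
r=56=111000 popcount=3 -> skip
r=57=111001 popcount=4 -> KEEP
r=58=111010 popcount=4 -> KEEP
r=59=111011 popcount=5 -> skip
r=60=111100 popcount=4 -> KEEP
r=61=111101 popcount=5 -> skip
r=62=111110 popcount=5 -> skip
r=63=111111 popcount=6 -> skip
r=64=1000000 popcount=1 -> skip
r=65=1000001 popcount=2 -> skip
r=66=1000010 popcount=2 -> skip
r=67=1000011 popcount=3 -> skip
r=68=1000100 popcount=2 -> skip
r=69=1000101 popcount=3 -> skip
r=70=1000110 popcount=3 -> skip
r=71=1000111 popcount=4 -> KEEP
r=72=1001000 popcount=2 -> skip
r=73=1001001 popcount=3 -> skip
r=74=1001010 popcount=3 -> skip
r=75=1001011 popcount=4 -> KEEP
r=76=1001100 popcount=3 -> skip
r=77=1001101 popcount=4 -> KEEP
r=78=1001110 popcount=4 -> KEEP
r=79=1001111 popcount=5 -> skip
r=80=1010000 popcount=2 -> skip
r=81=1010001 popcount=3 -> skip
r=82=1010010 popcount=3 -> skip
r=83=1010011 popcount=4 -> KEEP
r=84=1010100 popcount=3 -> skip
Kept rows: 43 45 46 51 53 54 57 58 60 71 75 77 78 83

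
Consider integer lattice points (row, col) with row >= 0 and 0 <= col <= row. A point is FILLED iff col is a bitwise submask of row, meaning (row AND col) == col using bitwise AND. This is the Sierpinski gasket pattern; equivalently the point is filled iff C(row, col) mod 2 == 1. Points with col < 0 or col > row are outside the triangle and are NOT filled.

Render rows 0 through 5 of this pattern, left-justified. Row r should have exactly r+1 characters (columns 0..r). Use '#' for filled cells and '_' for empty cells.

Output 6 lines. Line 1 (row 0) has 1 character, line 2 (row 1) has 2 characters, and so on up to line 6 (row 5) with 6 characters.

Answer: #
##
#_#
####
#___#
##__##

Derivation:
r0=0: #
r1=1: ##
r2=10: #_#
r3=11: ####
r4=100: #___#
r5=101: ##__##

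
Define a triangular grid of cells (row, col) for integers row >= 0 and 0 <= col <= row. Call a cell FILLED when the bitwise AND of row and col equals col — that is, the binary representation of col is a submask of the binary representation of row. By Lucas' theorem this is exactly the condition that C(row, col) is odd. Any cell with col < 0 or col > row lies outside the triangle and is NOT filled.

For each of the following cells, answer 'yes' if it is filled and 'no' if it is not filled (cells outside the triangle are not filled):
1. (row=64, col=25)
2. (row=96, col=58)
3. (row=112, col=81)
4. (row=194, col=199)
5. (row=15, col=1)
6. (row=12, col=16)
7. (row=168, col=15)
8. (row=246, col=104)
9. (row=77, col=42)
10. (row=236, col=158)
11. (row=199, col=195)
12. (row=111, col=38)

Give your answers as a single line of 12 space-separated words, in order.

Answer: no no no no yes no no no no no yes yes

Derivation:
(64,25): row=0b1000000, col=0b11001, row AND col = 0b0 = 0; 0 != 25 -> empty
(96,58): row=0b1100000, col=0b111010, row AND col = 0b100000 = 32; 32 != 58 -> empty
(112,81): row=0b1110000, col=0b1010001, row AND col = 0b1010000 = 80; 80 != 81 -> empty
(194,199): col outside [0, 194] -> not filled
(15,1): row=0b1111, col=0b1, row AND col = 0b1 = 1; 1 == 1 -> filled
(12,16): col outside [0, 12] -> not filled
(168,15): row=0b10101000, col=0b1111, row AND col = 0b1000 = 8; 8 != 15 -> empty
(246,104): row=0b11110110, col=0b1101000, row AND col = 0b1100000 = 96; 96 != 104 -> empty
(77,42): row=0b1001101, col=0b101010, row AND col = 0b1000 = 8; 8 != 42 -> empty
(236,158): row=0b11101100, col=0b10011110, row AND col = 0b10001100 = 140; 140 != 158 -> empty
(199,195): row=0b11000111, col=0b11000011, row AND col = 0b11000011 = 195; 195 == 195 -> filled
(111,38): row=0b1101111, col=0b100110, row AND col = 0b100110 = 38; 38 == 38 -> filled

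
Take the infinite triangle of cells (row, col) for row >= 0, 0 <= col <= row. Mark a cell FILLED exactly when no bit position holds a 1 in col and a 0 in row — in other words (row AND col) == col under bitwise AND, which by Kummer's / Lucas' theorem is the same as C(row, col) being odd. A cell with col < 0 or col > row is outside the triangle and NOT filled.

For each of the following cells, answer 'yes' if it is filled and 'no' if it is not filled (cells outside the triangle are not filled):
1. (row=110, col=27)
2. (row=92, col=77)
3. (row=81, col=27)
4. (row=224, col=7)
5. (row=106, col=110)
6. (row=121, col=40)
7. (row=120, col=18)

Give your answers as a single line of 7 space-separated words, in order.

Answer: no no no no no yes no

Derivation:
(110,27): row=0b1101110, col=0b11011, row AND col = 0b1010 = 10; 10 != 27 -> empty
(92,77): row=0b1011100, col=0b1001101, row AND col = 0b1001100 = 76; 76 != 77 -> empty
(81,27): row=0b1010001, col=0b11011, row AND col = 0b10001 = 17; 17 != 27 -> empty
(224,7): row=0b11100000, col=0b111, row AND col = 0b0 = 0; 0 != 7 -> empty
(106,110): col outside [0, 106] -> not filled
(121,40): row=0b1111001, col=0b101000, row AND col = 0b101000 = 40; 40 == 40 -> filled
(120,18): row=0b1111000, col=0b10010, row AND col = 0b10000 = 16; 16 != 18 -> empty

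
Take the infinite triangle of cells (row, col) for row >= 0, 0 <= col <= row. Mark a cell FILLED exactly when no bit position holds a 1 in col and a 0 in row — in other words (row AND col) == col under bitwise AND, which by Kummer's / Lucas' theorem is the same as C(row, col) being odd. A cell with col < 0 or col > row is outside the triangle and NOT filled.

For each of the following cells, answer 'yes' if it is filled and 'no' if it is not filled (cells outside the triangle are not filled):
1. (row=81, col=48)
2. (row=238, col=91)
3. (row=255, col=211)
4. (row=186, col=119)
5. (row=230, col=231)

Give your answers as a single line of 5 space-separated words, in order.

(81,48): row=0b1010001, col=0b110000, row AND col = 0b10000 = 16; 16 != 48 -> empty
(238,91): row=0b11101110, col=0b1011011, row AND col = 0b1001010 = 74; 74 != 91 -> empty
(255,211): row=0b11111111, col=0b11010011, row AND col = 0b11010011 = 211; 211 == 211 -> filled
(186,119): row=0b10111010, col=0b1110111, row AND col = 0b110010 = 50; 50 != 119 -> empty
(230,231): col outside [0, 230] -> not filled

Answer: no no yes no no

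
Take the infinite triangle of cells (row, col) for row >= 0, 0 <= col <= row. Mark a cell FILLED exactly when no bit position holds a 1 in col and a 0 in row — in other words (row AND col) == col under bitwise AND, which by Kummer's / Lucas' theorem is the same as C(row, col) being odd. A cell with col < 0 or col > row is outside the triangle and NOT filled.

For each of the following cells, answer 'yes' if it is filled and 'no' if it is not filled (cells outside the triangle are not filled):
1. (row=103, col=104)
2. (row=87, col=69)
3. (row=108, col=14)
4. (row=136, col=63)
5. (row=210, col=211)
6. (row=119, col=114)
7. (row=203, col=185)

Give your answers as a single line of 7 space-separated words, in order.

(103,104): col outside [0, 103] -> not filled
(87,69): row=0b1010111, col=0b1000101, row AND col = 0b1000101 = 69; 69 == 69 -> filled
(108,14): row=0b1101100, col=0b1110, row AND col = 0b1100 = 12; 12 != 14 -> empty
(136,63): row=0b10001000, col=0b111111, row AND col = 0b1000 = 8; 8 != 63 -> empty
(210,211): col outside [0, 210] -> not filled
(119,114): row=0b1110111, col=0b1110010, row AND col = 0b1110010 = 114; 114 == 114 -> filled
(203,185): row=0b11001011, col=0b10111001, row AND col = 0b10001001 = 137; 137 != 185 -> empty

Answer: no yes no no no yes no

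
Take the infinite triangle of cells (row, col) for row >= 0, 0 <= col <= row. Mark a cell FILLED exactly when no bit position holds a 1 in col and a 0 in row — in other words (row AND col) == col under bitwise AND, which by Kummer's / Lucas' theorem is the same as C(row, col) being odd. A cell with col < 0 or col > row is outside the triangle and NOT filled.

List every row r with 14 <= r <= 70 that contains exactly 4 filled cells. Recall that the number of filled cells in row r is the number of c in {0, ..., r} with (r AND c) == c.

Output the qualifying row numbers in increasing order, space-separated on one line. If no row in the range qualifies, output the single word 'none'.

Answer: 17 18 20 24 33 34 36 40 48 65 66 68

Derivation:
Row r has 2^popcount(r) filled cells, so we need popcount(r) = log2(4) = 2.
Scan r = 14..70 and keep those with exactly 2 one-bits:
r=14=1110 popcount=3 -> skip
r=15=1111 popcount=4 -> skip
r=16=10000 popcount=1 -> skip
r=17=10001 popcount=2 -> KEEP
r=18=10010 popcount=2 -> KEEP
r=19=10011 popcount=3 -> skip
r=20=10100 popcount=2 -> KEEP
r=21=10101 popcount=3 -> skip
r=22=10110 popcount=3 -> skip
r=23=10111 popcount=4 -> skip
r=24=11000 popcount=2 -> KEEP
r=25=11001 popcount=3 -> skip
r=26=11010 popcount=3 -> skip
r=27=11011 popcount=4 -> skip
r=28=11100 popcount=3 -> skip
r=29=11101 popcount=4 -> skip
r=30=11110 popcount=4 -> skip
r=31=11111 popcount=5 -> skip
r=32=100000 popcount=1 -> skip
r=33=100001 popcount=2 -> KEEP
r=34=100010 popcount=2 -> KEEP
r=35=100011 popcount=3 -> skip
r=36=100100 popcount=2 -> KEEP
r=37=100101 popcount=3 -> skip
r=38=100110 popcount=3 -> skip
r=39=100111 popcount=4 -> skip
r=40=101000 popcount=2 -> KEEP
r=41=101001 popcount=3 -> skip
r=42=101010 popcount=3 -> skip
r=43=101011 popcount=4 -> skip
r=44=101100 popcount=3 -> skip
r=45=101101 popcount=4 -> skip
r=46=101110 popcount=4 -> skip
r=47=101111 popcount=5 -> skip
r=48=110000 popcount=2 -> KEEP
r=49=110001 popcount=3 -> skip
r=50=110010 popcount=3 -> skip
r=51=110011 popcount=4 -> skip
r=52=110100 popcount=3 -> skip
r=53=110101 popcount=4 -> skip
r=54=110110 popcount=4 -> skip
r=55=110111 popcount=5 -> skip
r=56=111000 popcount=3 -> skip
r=57=111001 popcount=4 -> skip
r=58=111010 popcount=4 -> skip
r=59=111011 popcount=5 -> skip
r=60=111100 popcount=4 -> skip
r=61=111101 popcount=5 -> skip
r=62=111110 popcount=5 -> skip
r=63=111111 popcount=6 -> skip
r=64=1000000 popcount=1 -> skip
r=65=1000001 popcount=2 -> KEEP
r=66=1000010 popcount=2 -> KEEP
r=67=1000011 popcount=3 -> skip
r=68=1000100 popcount=2 -> KEEP
r=69=1000101 popcount=3 -> skip
r=70=1000110 popcount=3 -> skip
Kept rows: 17 18 20 24 33 34 36 40 48 65 66 68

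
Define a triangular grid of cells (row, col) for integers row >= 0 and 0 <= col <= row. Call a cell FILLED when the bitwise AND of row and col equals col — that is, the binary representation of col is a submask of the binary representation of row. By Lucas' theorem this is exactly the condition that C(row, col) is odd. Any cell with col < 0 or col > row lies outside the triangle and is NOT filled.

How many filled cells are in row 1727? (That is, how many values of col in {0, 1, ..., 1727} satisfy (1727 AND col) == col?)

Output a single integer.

Answer: 512

Derivation:
1727 in binary = 11010111111
popcount(1727) = number of 1-bits in 11010111111 = 9
A col c satisfies (1727 AND c) == c iff every set bit of c is also set in 1727; each of the 9 set bits of 1727 can independently be on or off in c.
count = 2^9 = 512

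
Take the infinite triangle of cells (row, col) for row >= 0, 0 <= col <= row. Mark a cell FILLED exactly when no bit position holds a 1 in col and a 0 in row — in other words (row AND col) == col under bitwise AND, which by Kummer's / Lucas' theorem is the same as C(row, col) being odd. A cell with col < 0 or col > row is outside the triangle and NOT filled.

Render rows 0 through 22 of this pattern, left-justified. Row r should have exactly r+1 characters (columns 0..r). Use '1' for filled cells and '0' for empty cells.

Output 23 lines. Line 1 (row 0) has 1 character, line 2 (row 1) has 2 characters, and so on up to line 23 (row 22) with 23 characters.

Answer: 1
11
101
1111
10001
110011
1010101
11111111
100000001
1100000011
10100000101
111100001111
1000100010001
11001100110011
101010101010101
1111111111111111
10000000000000001
110000000000000011
1010000000000000101
11110000000000001111
100010000000000010001
1100110000000000110011
10101010000000001010101

Derivation:
r0=0: 1
r1=1: 11
r2=10: 101
r3=11: 1111
r4=100: 10001
r5=101: 110011
r6=110: 1010101
r7=111: 11111111
r8=1000: 100000001
r9=1001: 1100000011
r10=1010: 10100000101
r11=1011: 111100001111
r12=1100: 1000100010001
r13=1101: 11001100110011
r14=1110: 101010101010101
r15=1111: 1111111111111111
r16=10000: 10000000000000001
r17=10001: 110000000000000011
r18=10010: 1010000000000000101
r19=10011: 11110000000000001111
r20=10100: 100010000000000010001
r21=10101: 1100110000000000110011
r22=10110: 10101010000000001010101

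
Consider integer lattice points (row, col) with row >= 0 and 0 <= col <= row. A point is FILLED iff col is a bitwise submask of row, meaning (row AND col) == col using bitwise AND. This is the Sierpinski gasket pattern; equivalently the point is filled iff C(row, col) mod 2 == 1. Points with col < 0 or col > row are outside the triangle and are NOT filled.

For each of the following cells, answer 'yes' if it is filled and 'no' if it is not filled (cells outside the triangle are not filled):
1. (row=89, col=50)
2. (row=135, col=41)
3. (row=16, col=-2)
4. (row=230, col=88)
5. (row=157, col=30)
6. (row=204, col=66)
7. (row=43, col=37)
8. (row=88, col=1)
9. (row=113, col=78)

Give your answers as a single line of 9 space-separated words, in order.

(89,50): row=0b1011001, col=0b110010, row AND col = 0b10000 = 16; 16 != 50 -> empty
(135,41): row=0b10000111, col=0b101001, row AND col = 0b1 = 1; 1 != 41 -> empty
(16,-2): col outside [0, 16] -> not filled
(230,88): row=0b11100110, col=0b1011000, row AND col = 0b1000000 = 64; 64 != 88 -> empty
(157,30): row=0b10011101, col=0b11110, row AND col = 0b11100 = 28; 28 != 30 -> empty
(204,66): row=0b11001100, col=0b1000010, row AND col = 0b1000000 = 64; 64 != 66 -> empty
(43,37): row=0b101011, col=0b100101, row AND col = 0b100001 = 33; 33 != 37 -> empty
(88,1): row=0b1011000, col=0b1, row AND col = 0b0 = 0; 0 != 1 -> empty
(113,78): row=0b1110001, col=0b1001110, row AND col = 0b1000000 = 64; 64 != 78 -> empty

Answer: no no no no no no no no no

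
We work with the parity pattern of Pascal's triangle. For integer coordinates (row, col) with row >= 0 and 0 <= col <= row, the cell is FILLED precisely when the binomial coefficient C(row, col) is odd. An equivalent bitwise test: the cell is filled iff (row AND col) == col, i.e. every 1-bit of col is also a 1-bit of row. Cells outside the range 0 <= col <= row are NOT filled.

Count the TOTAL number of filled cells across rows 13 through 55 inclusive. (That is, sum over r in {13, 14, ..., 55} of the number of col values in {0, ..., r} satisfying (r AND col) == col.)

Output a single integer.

r13=1101 pc3: +8 =8
r14=1110 pc3: +8 =16
r15=1111 pc4: +16 =32
r16=10000 pc1: +2 =34
r17=10001 pc2: +4 =38
r18=10010 pc2: +4 =42
r19=10011 pc3: +8 =50
r20=10100 pc2: +4 =54
r21=10101 pc3: +8 =62
r22=10110 pc3: +8 =70
r23=10111 pc4: +16 =86
r24=11000 pc2: +4 =90
r25=11001 pc3: +8 =98
r26=11010 pc3: +8 =106
r27=11011 pc4: +16 =122
r28=11100 pc3: +8 =130
r29=11101 pc4: +16 =146
r30=11110 pc4: +16 =162
r31=11111 pc5: +32 =194
r32=100000 pc1: +2 =196
r33=100001 pc2: +4 =200
r34=100010 pc2: +4 =204
r35=100011 pc3: +8 =212
r36=100100 pc2: +4 =216
r37=100101 pc3: +8 =224
r38=100110 pc3: +8 =232
r39=100111 pc4: +16 =248
r40=101000 pc2: +4 =252
r41=101001 pc3: +8 =260
r42=101010 pc3: +8 =268
r43=101011 pc4: +16 =284
r44=101100 pc3: +8 =292
r45=101101 pc4: +16 =308
r46=101110 pc4: +16 =324
r47=101111 pc5: +32 =356
r48=110000 pc2: +4 =360
r49=110001 pc3: +8 =368
r50=110010 pc3: +8 =376
r51=110011 pc4: +16 =392
r52=110100 pc3: +8 =400
r53=110101 pc4: +16 =416
r54=110110 pc4: +16 =432
r55=110111 pc5: +32 =464

Answer: 464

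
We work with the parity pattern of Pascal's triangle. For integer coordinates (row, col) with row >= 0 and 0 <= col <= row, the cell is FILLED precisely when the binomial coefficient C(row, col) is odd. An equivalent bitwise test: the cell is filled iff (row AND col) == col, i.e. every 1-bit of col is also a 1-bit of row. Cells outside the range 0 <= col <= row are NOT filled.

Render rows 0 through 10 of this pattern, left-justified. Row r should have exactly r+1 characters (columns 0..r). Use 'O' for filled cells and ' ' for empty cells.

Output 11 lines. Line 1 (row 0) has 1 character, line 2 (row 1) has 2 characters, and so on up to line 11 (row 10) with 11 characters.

r0=0: O
r1=1: OO
r2=10: O O
r3=11: OOOO
r4=100: O   O
r5=101: OO  OO
r6=110: O O O O
r7=111: OOOOOOOO
r8=1000: O       O
r9=1001: OO      OO
r10=1010: O O     O O

Answer: O
OO
O O
OOOO
O   O
OO  OO
O O O O
OOOOOOOO
O       O
OO      OO
O O     O O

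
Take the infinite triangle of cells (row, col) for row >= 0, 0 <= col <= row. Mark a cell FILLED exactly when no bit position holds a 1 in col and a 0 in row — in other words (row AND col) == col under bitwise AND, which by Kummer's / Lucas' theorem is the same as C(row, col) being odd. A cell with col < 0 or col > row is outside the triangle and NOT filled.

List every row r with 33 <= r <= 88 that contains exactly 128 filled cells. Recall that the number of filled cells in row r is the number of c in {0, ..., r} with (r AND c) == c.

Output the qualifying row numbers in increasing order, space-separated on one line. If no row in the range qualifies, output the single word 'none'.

Row r has 2^popcount(r) filled cells, so we need popcount(r) = log2(128) = 7.
Scan r = 33..88 and keep those with exactly 7 one-bits:
r=33=100001 popcount=2 -> skip
r=34=100010 popcount=2 -> skip
r=35=100011 popcount=3 -> skip
r=36=100100 popcount=2 -> skip
r=37=100101 popcount=3 -> skip
r=38=100110 popcount=3 -> skip
r=39=100111 popcount=4 -> skip
r=40=101000 popcount=2 -> skip
r=41=101001 popcount=3 -> skip
r=42=101010 popcount=3 -> skip
r=43=101011 popcount=4 -> skip
r=44=101100 popcount=3 -> skip
r=45=101101 popcount=4 -> skip
r=46=101110 popcount=4 -> skip
r=47=101111 popcount=5 -> skip
r=48=110000 popcount=2 -> skip
r=49=110001 popcount=3 -> skip
r=50=110010 popcount=3 -> skip
r=51=110011 popcount=4 -> skip
r=52=110100 popcount=3 -> skip
r=53=110101 popcount=4 -> skip
r=54=110110 popcount=4 -> skip
r=55=110111 popcount=5 -> skip
r=56=111000 popcount=3 -> skip
r=57=111001 popcount=4 -> skip
r=58=111010 popcount=4 -> skip
r=59=111011 popcount=5 -> skip
r=60=111100 popcount=4 -> skip
r=61=111101 popcount=5 -> skip
r=62=111110 popcount=5 -> skip
r=63=111111 popcount=6 -> skip
r=64=1000000 popcount=1 -> skip
r=65=1000001 popcount=2 -> skip
r=66=1000010 popcount=2 -> skip
r=67=1000011 popcount=3 -> skip
r=68=1000100 popcount=2 -> skip
r=69=1000101 popcount=3 -> skip
r=70=1000110 popcount=3 -> skip
r=71=1000111 popcount=4 -> skip
r=72=1001000 popcount=2 -> skip
r=73=1001001 popcount=3 -> skip
r=74=1001010 popcount=3 -> skip
r=75=1001011 popcount=4 -> skip
r=76=1001100 popcount=3 -> skip
r=77=1001101 popcount=4 -> skip
r=78=1001110 popcount=4 -> skip
r=79=1001111 popcount=5 -> skip
r=80=1010000 popcount=2 -> skip
r=81=1010001 popcount=3 -> skip
r=82=1010010 popcount=3 -> skip
r=83=1010011 popcount=4 -> skip
r=84=1010100 popcount=3 -> skip
r=85=1010101 popcount=4 -> skip
r=86=1010110 popcount=4 -> skip
r=87=1010111 popcount=5 -> skip
r=88=1011000 popcount=3 -> skip
Kept rows: none

Answer: none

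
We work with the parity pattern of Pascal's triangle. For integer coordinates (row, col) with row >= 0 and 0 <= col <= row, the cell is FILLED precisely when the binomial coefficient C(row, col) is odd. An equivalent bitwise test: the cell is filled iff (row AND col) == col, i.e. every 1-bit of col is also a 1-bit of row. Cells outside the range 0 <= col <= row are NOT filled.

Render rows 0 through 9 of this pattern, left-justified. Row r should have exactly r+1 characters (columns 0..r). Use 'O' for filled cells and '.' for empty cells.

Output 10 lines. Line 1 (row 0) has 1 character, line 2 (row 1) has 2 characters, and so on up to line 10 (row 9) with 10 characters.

r0=0: O
r1=1: OO
r2=10: O.O
r3=11: OOOO
r4=100: O...O
r5=101: OO..OO
r6=110: O.O.O.O
r7=111: OOOOOOOO
r8=1000: O.......O
r9=1001: OO......OO

Answer: O
OO
O.O
OOOO
O...O
OO..OO
O.O.O.O
OOOOOOOO
O.......O
OO......OO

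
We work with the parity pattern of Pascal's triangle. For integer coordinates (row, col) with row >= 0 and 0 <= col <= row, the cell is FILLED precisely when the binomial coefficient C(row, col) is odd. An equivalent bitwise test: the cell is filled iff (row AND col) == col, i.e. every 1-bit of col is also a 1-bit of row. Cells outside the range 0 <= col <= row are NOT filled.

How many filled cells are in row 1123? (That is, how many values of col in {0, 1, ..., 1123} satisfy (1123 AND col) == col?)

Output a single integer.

Answer: 32

Derivation:
1123 in binary = 10001100011
popcount(1123) = number of 1-bits in 10001100011 = 5
A col c satisfies (1123 AND c) == c iff every set bit of c is also set in 1123; each of the 5 set bits of 1123 can independently be on or off in c.
count = 2^5 = 32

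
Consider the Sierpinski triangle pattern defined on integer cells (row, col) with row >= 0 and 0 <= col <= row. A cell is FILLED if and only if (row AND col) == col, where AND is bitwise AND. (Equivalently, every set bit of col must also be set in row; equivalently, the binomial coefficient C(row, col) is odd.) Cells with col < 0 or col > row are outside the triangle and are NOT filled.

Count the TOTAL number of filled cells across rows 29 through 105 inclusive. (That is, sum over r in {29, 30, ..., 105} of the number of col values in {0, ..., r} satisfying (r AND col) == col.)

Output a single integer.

r29=11101 pc4: +16 =16
r30=11110 pc4: +16 =32
r31=11111 pc5: +32 =64
r32=100000 pc1: +2 =66
r33=100001 pc2: +4 =70
r34=100010 pc2: +4 =74
r35=100011 pc3: +8 =82
r36=100100 pc2: +4 =86
r37=100101 pc3: +8 =94
r38=100110 pc3: +8 =102
r39=100111 pc4: +16 =118
r40=101000 pc2: +4 =122
r41=101001 pc3: +8 =130
r42=101010 pc3: +8 =138
r43=101011 pc4: +16 =154
r44=101100 pc3: +8 =162
r45=101101 pc4: +16 =178
r46=101110 pc4: +16 =194
r47=101111 pc5: +32 =226
r48=110000 pc2: +4 =230
r49=110001 pc3: +8 =238
r50=110010 pc3: +8 =246
r51=110011 pc4: +16 =262
r52=110100 pc3: +8 =270
r53=110101 pc4: +16 =286
r54=110110 pc4: +16 =302
r55=110111 pc5: +32 =334
r56=111000 pc3: +8 =342
r57=111001 pc4: +16 =358
r58=111010 pc4: +16 =374
r59=111011 pc5: +32 =406
r60=111100 pc4: +16 =422
r61=111101 pc5: +32 =454
r62=111110 pc5: +32 =486
r63=111111 pc6: +64 =550
r64=1000000 pc1: +2 =552
r65=1000001 pc2: +4 =556
r66=1000010 pc2: +4 =560
r67=1000011 pc3: +8 =568
r68=1000100 pc2: +4 =572
r69=1000101 pc3: +8 =580
r70=1000110 pc3: +8 =588
r71=1000111 pc4: +16 =604
r72=1001000 pc2: +4 =608
r73=1001001 pc3: +8 =616
r74=1001010 pc3: +8 =624
r75=1001011 pc4: +16 =640
r76=1001100 pc3: +8 =648
r77=1001101 pc4: +16 =664
r78=1001110 pc4: +16 =680
r79=1001111 pc5: +32 =712
r80=1010000 pc2: +4 =716
r81=1010001 pc3: +8 =724
r82=1010010 pc3: +8 =732
r83=1010011 pc4: +16 =748
r84=1010100 pc3: +8 =756
r85=1010101 pc4: +16 =772
r86=1010110 pc4: +16 =788
r87=1010111 pc5: +32 =820
r88=1011000 pc3: +8 =828
r89=1011001 pc4: +16 =844
r90=1011010 pc4: +16 =860
r91=1011011 pc5: +32 =892
r92=1011100 pc4: +16 =908
r93=1011101 pc5: +32 =940
r94=1011110 pc5: +32 =972
r95=1011111 pc6: +64 =1036
r96=1100000 pc2: +4 =1040
r97=1100001 pc3: +8 =1048
r98=1100010 pc3: +8 =1056
r99=1100011 pc4: +16 =1072
r100=1100100 pc3: +8 =1080
r101=1100101 pc4: +16 =1096
r102=1100110 pc4: +16 =1112
r103=1100111 pc5: +32 =1144
r104=1101000 pc3: +8 =1152
r105=1101001 pc4: +16 =1168

Answer: 1168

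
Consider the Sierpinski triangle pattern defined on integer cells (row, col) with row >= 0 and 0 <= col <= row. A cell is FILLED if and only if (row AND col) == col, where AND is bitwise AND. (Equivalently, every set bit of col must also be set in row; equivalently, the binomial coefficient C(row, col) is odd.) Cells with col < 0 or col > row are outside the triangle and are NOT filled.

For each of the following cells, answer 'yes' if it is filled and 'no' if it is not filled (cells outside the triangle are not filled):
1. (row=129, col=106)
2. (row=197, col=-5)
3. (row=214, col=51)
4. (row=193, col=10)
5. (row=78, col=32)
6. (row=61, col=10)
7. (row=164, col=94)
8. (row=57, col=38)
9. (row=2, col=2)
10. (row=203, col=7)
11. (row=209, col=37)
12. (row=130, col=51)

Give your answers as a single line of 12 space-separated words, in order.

(129,106): row=0b10000001, col=0b1101010, row AND col = 0b0 = 0; 0 != 106 -> empty
(197,-5): col outside [0, 197] -> not filled
(214,51): row=0b11010110, col=0b110011, row AND col = 0b10010 = 18; 18 != 51 -> empty
(193,10): row=0b11000001, col=0b1010, row AND col = 0b0 = 0; 0 != 10 -> empty
(78,32): row=0b1001110, col=0b100000, row AND col = 0b0 = 0; 0 != 32 -> empty
(61,10): row=0b111101, col=0b1010, row AND col = 0b1000 = 8; 8 != 10 -> empty
(164,94): row=0b10100100, col=0b1011110, row AND col = 0b100 = 4; 4 != 94 -> empty
(57,38): row=0b111001, col=0b100110, row AND col = 0b100000 = 32; 32 != 38 -> empty
(2,2): row=0b10, col=0b10, row AND col = 0b10 = 2; 2 == 2 -> filled
(203,7): row=0b11001011, col=0b111, row AND col = 0b11 = 3; 3 != 7 -> empty
(209,37): row=0b11010001, col=0b100101, row AND col = 0b1 = 1; 1 != 37 -> empty
(130,51): row=0b10000010, col=0b110011, row AND col = 0b10 = 2; 2 != 51 -> empty

Answer: no no no no no no no no yes no no no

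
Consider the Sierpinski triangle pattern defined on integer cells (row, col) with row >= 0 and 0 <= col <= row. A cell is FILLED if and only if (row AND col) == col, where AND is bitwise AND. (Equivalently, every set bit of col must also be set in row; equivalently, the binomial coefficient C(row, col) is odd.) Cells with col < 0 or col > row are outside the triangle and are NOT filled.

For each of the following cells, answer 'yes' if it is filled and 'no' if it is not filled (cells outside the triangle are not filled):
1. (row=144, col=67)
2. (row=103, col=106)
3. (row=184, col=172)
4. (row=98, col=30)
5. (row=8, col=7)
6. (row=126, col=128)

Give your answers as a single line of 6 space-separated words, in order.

Answer: no no no no no no

Derivation:
(144,67): row=0b10010000, col=0b1000011, row AND col = 0b0 = 0; 0 != 67 -> empty
(103,106): col outside [0, 103] -> not filled
(184,172): row=0b10111000, col=0b10101100, row AND col = 0b10101000 = 168; 168 != 172 -> empty
(98,30): row=0b1100010, col=0b11110, row AND col = 0b10 = 2; 2 != 30 -> empty
(8,7): row=0b1000, col=0b111, row AND col = 0b0 = 0; 0 != 7 -> empty
(126,128): col outside [0, 126] -> not filled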